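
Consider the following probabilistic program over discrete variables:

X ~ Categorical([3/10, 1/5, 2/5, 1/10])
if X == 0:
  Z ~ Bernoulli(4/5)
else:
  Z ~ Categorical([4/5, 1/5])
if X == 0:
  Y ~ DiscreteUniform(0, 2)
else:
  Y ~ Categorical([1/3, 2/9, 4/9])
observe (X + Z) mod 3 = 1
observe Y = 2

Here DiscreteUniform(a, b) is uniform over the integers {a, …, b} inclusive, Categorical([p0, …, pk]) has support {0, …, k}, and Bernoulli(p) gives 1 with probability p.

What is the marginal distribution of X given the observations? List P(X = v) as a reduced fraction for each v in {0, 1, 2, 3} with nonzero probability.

P(X=0) = 1/2, P(X=1) = 4/9, P(X=3) = 1/18

Enumerate traces; 3 have nonzero weight after conditioning:
  (X=0, Z=1, Y=2) weight 2/25
  (X=1, Z=0, Y=2) weight 16/225
  (X=3, Z=1, Y=2) weight 2/225
Group by X:
  weight(X=0) = 2/25
  weight(X=1) = 16/225
  weight(X=3) = 2/225
Total weight = 2/25 + 16/225 + 2/225 = 4/25
P(X=0 | obs) = 2/25 / 4/25 = 1/2
P(X=1 | obs) = 16/225 / 4/25 = 4/9
P(X=3 | obs) = 2/225 / 4/25 = 1/18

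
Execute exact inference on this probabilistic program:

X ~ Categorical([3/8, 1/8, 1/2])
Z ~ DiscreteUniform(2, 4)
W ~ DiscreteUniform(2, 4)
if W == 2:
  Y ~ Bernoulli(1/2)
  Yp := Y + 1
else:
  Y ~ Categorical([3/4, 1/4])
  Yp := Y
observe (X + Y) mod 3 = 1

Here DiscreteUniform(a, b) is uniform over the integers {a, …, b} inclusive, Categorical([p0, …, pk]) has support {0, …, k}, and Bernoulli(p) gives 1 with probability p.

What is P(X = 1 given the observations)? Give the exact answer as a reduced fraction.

Enumerate traces; 18 have nonzero weight after conditioning:
  (X=0, Z=2, W=2, Y=1) weight 1/48
  (X=0, Z=2, W=3, Y=1) weight 1/96
  (X=0, Z=2, W=4, Y=1) weight 1/96
  (X=0, Z=3, W=2, Y=1) weight 1/48
  (X=0, Z=3, W=3, Y=1) weight 1/96
  (X=0, Z=3, W=4, Y=1) weight 1/96
  (X=0, Z=4, W=2, Y=1) weight 1/48
  (X=0, Z=4, W=3, Y=1) weight 1/96
  (X=1, Z=2, W=2, Y=0) weight 1/144
  … 9 more
Group by X:
  weight(X=0) = 1/8
  weight(X=1) = 1/12
Total weight = 1/8 + 1/12 = 5/24
P(X=0 | obs) = 1/8 / 5/24 = 3/5
P(X=1 | obs) = 1/12 / 5/24 = 2/5

P(X = 1 | obs) = 2/5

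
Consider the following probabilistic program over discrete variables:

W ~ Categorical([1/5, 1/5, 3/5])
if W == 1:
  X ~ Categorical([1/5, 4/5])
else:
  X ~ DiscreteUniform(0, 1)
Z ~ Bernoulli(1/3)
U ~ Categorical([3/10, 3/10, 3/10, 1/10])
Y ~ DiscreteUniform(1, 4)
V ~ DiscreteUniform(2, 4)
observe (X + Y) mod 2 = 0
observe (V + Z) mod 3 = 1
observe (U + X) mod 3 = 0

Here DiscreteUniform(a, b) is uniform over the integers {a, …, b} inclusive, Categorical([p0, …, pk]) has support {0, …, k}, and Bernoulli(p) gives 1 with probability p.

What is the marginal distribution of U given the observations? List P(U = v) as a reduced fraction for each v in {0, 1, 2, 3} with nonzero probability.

P(U=0) = 33/86, P(U=2) = 21/43, P(U=3) = 11/86

Enumerate traces; 36 have nonzero weight after conditioning:
  (W=0, X=0, Z=0, U=0, Y=2, V=4) weight 1/600
  (W=0, X=0, Z=0, U=0, Y=4, V=4) weight 1/600
  (W=0, X=0, Z=0, U=3, Y=2, V=4) weight 1/1800
  (W=0, X=0, Z=0, U=3, Y=4, V=4) weight 1/1800
  (W=0, X=0, Z=1, U=0, Y=2, V=3) weight 1/1200
  (W=0, X=0, Z=1, U=0, Y=4, V=3) weight 1/1200
  (W=0, X=0, Z=1, U=3, Y=2, V=3) weight 1/3600
  (W=0, X=0, Z=1, U=3, Y=4, V=3) weight 1/3600
  (W=0, X=1, Z=0, U=2, Y=1, V=4) weight 1/600
  … 27 more
Group by U:
  weight(U=0) = 11/500
  weight(U=2) = 7/250
  weight(U=3) = 11/1500
Total weight = 11/500 + 7/250 + 11/1500 = 43/750
P(U=0 | obs) = 11/500 / 43/750 = 33/86
P(U=2 | obs) = 7/250 / 43/750 = 21/43
P(U=3 | obs) = 11/1500 / 43/750 = 11/86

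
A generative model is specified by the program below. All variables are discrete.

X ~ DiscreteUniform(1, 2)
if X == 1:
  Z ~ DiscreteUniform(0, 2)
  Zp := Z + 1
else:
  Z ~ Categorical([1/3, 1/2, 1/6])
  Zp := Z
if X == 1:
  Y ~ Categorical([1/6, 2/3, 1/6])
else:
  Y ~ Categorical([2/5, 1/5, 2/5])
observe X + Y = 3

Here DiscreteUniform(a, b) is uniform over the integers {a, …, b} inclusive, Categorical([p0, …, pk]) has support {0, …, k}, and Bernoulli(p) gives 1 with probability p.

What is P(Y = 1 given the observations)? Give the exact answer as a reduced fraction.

P(Y = 1 | obs) = 6/11

Enumerate traces; 6 have nonzero weight after conditioning:
  (X=1, Z=0, Y=2) weight 1/36
  (X=1, Z=1, Y=2) weight 1/36
  (X=1, Z=2, Y=2) weight 1/36
  (X=2, Z=0, Y=1) weight 1/30
  (X=2, Z=1, Y=1) weight 1/20
  (X=2, Z=2, Y=1) weight 1/60
Group by Y:
  weight(Y=1) = 1/10
  weight(Y=2) = 1/12
Total weight = 1/10 + 1/12 = 11/60
P(Y=1 | obs) = 1/10 / 11/60 = 6/11
P(Y=2 | obs) = 1/12 / 11/60 = 5/11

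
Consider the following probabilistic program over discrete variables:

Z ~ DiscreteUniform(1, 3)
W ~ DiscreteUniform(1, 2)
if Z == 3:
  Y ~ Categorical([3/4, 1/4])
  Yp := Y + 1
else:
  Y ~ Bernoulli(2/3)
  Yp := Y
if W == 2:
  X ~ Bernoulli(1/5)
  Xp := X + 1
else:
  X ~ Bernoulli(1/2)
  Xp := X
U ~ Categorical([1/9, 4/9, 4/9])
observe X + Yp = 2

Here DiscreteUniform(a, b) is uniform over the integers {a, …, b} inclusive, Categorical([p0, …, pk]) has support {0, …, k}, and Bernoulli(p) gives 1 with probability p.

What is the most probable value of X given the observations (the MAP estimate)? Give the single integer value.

Enumerate traces; 24 have nonzero weight after conditioning:
  (Z=1, W=1, Y=1, X=1, U=0) weight 1/162
  (Z=1, W=1, Y=1, X=1, U=1) weight 2/81
  (Z=1, W=1, Y=1, X=1, U=2) weight 2/81
  (Z=1, W=2, Y=1, X=1, U=0) weight 1/405
  (Z=1, W=2, Y=1, X=1, U=1) weight 4/405
  (Z=1, W=2, Y=1, X=1, U=2) weight 4/405
  (Z=2, W=1, Y=1, X=1, U=0) weight 1/162
  (Z=2, W=1, Y=1, X=1, U=1) weight 2/81
  (Z=3, W=1, Y=1, X=0, U=0) weight 1/432
  … 15 more
Group by X:
  weight(X=0) = 13/240
  weight(X=1) = 35/144
Total weight = 13/240 + 35/144 = 107/360
P(X=0 | obs) = 13/240 / 107/360 = 39/214
P(X=1 | obs) = 35/144 / 107/360 = 175/214
argmax = 1

argmax_v P(X = v | obs) = 1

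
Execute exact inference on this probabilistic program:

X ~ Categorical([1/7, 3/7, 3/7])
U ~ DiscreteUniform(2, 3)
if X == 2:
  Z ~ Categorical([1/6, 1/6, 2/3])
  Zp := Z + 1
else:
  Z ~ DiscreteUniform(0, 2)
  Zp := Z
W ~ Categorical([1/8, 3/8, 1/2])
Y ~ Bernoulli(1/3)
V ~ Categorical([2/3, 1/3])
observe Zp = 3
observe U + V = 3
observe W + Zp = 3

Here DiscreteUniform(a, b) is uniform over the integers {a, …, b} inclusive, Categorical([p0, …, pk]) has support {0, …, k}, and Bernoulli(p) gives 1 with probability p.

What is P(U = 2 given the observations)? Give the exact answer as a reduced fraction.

Enumerate traces; 4 have nonzero weight after conditioning:
  (X=2, U=2, Z=2, W=0, Y=0, V=1) weight 1/252
  (X=2, U=2, Z=2, W=0, Y=1, V=1) weight 1/504
  (X=2, U=3, Z=2, W=0, Y=0, V=0) weight 1/126
  (X=2, U=3, Z=2, W=0, Y=1, V=0) weight 1/252
Group by U:
  weight(U=2) = 1/168
  weight(U=3) = 1/84
Total weight = 1/168 + 1/84 = 1/56
P(U=2 | obs) = 1/168 / 1/56 = 1/3
P(U=3 | obs) = 1/84 / 1/56 = 2/3

P(U = 2 | obs) = 1/3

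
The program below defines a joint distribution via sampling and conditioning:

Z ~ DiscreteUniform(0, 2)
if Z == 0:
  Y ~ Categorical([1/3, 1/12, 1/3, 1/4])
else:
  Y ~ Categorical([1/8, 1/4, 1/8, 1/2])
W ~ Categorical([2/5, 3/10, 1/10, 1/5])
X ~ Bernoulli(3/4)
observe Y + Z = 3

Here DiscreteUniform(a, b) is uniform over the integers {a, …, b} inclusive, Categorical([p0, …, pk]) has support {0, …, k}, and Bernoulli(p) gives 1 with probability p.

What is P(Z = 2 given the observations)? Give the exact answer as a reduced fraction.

P(Z = 2 | obs) = 2/5

Enumerate traces; 24 have nonzero weight after conditioning:
  (Z=0, Y=3, W=0, X=0) weight 1/120
  (Z=0, Y=3, W=0, X=1) weight 1/40
  (Z=0, Y=3, W=1, X=0) weight 1/160
  (Z=0, Y=3, W=1, X=1) weight 3/160
  (Z=0, Y=3, W=2, X=0) weight 1/480
  (Z=0, Y=3, W=2, X=1) weight 1/160
  (Z=0, Y=3, W=3, X=0) weight 1/240
  (Z=0, Y=3, W=3, X=1) weight 1/80
  (Z=1, Y=2, W=0, X=0) weight 1/240
  (Z=2, Y=1, W=0, X=0) weight 1/120
  … 14 more
Group by Z:
  weight(Z=0) = 1/12
  weight(Z=1) = 1/24
  weight(Z=2) = 1/12
Total weight = 1/12 + 1/24 + 1/12 = 5/24
P(Z=0 | obs) = 1/12 / 5/24 = 2/5
P(Z=1 | obs) = 1/24 / 5/24 = 1/5
P(Z=2 | obs) = 1/12 / 5/24 = 2/5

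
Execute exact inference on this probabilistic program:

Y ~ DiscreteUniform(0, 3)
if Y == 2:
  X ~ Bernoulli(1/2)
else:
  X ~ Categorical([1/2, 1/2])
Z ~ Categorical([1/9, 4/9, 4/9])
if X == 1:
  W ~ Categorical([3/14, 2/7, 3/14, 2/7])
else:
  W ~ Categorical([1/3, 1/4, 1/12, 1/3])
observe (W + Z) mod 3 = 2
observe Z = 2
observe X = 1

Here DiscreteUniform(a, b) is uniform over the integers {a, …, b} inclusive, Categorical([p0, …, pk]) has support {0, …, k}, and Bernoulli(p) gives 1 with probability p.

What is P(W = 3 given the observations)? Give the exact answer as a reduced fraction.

Enumerate traces; 8 have nonzero weight after conditioning:
  (Y=0, X=1, Z=2, W=0) weight 1/84
  (Y=0, X=1, Z=2, W=3) weight 1/63
  (Y=1, X=1, Z=2, W=0) weight 1/84
  (Y=1, X=1, Z=2, W=3) weight 1/63
  (Y=2, X=1, Z=2, W=0) weight 1/84
  (Y=2, X=1, Z=2, W=3) weight 1/63
  (Y=3, X=1, Z=2, W=0) weight 1/84
  (Y=3, X=1, Z=2, W=3) weight 1/63
Group by W:
  weight(W=0) = 1/21
  weight(W=3) = 4/63
Total weight = 1/21 + 4/63 = 1/9
P(W=0 | obs) = 1/21 / 1/9 = 3/7
P(W=3 | obs) = 4/63 / 1/9 = 4/7

P(W = 3 | obs) = 4/7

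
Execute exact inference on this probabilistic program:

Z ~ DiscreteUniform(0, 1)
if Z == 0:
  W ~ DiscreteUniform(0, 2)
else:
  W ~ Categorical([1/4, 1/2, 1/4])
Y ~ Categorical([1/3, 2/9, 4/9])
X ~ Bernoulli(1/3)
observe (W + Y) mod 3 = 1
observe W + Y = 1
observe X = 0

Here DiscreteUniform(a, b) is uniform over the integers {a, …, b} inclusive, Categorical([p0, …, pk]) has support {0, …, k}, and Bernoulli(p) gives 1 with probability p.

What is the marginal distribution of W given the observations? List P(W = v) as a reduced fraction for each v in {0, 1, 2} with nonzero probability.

Enumerate traces; 4 have nonzero weight after conditioning:
  (Z=0, W=0, Y=1, X=0) weight 2/81
  (Z=0, W=1, Y=0, X=0) weight 1/27
  (Z=1, W=0, Y=1, X=0) weight 1/54
  (Z=1, W=1, Y=0, X=0) weight 1/18
Group by W:
  weight(W=0) = 7/162
  weight(W=1) = 5/54
Total weight = 7/162 + 5/54 = 11/81
P(W=0 | obs) = 7/162 / 11/81 = 7/22
P(W=1 | obs) = 5/54 / 11/81 = 15/22

P(W=0) = 7/22, P(W=1) = 15/22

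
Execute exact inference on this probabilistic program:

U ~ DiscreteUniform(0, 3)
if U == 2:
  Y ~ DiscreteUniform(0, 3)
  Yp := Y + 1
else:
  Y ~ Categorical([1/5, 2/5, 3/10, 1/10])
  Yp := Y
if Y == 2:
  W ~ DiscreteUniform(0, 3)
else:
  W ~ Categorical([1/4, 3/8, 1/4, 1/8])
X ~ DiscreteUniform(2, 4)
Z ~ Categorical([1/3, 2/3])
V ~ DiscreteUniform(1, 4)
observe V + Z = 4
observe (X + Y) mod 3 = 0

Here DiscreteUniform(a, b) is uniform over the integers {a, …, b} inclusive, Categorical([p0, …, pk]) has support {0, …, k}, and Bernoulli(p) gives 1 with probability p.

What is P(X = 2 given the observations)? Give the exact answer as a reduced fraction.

P(X = 2 | obs) = 29/80

Enumerate traces; 128 have nonzero weight after conditioning:
  (U=0, Y=0, W=0, X=3, Z=0, V=4) weight 1/2880
  (U=0, Y=0, W=0, X=3, Z=1, V=3) weight 1/1440
  (U=0, Y=0, W=1, X=3, Z=0, V=4) weight 1/1920
  (U=0, Y=0, W=1, X=3, Z=1, V=3) weight 1/960
  (U=0, Y=0, W=2, X=3, Z=0, V=4) weight 1/2880
  (U=0, Y=0, W=2, X=3, Z=1, V=3) weight 1/1440
  (U=0, Y=0, W=3, X=3, Z=0, V=4) weight 1/5760
  (U=0, Y=0, W=3, X=3, Z=1, V=3) weight 1/2880
  (U=0, Y=1, W=0, X=2, Z=0, V=4) weight 1/1440
  (U=0, Y=2, W=0, X=4, Z=0, V=4) weight 1/1920
  … 118 more
Group by X:
  weight(X=2) = 29/960
  weight(X=3) = 7/240
  weight(X=4) = 23/960
Total weight = 29/960 + 7/240 + 23/960 = 1/12
P(X=2 | obs) = 29/960 / 1/12 = 29/80
P(X=3 | obs) = 7/240 / 1/12 = 7/20
P(X=4 | obs) = 23/960 / 1/12 = 23/80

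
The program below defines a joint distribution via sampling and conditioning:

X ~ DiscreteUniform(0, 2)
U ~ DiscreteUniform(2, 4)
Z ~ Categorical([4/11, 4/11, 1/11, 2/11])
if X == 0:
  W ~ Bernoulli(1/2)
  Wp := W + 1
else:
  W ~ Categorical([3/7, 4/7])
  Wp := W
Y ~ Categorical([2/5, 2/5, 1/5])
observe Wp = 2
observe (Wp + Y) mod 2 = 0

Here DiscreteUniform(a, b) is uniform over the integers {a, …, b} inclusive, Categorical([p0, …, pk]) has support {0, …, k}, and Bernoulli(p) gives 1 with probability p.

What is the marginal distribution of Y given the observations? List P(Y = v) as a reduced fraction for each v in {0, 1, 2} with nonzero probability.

Enumerate traces; 24 have nonzero weight after conditioning:
  (X=0, U=2, Z=0, W=1, Y=0) weight 4/495
  (X=0, U=2, Z=0, W=1, Y=2) weight 2/495
  (X=0, U=2, Z=1, W=1, Y=0) weight 4/495
  (X=0, U=2, Z=1, W=1, Y=2) weight 2/495
  (X=0, U=2, Z=2, W=1, Y=0) weight 1/495
  (X=0, U=2, Z=2, W=1, Y=2) weight 1/990
  (X=0, U=2, Z=3, W=1, Y=0) weight 2/495
  (X=0, U=2, Z=3, W=1, Y=2) weight 1/495
  … 16 more
Group by Y:
  weight(Y=0) = 1/15
  weight(Y=2) = 1/30
Total weight = 1/15 + 1/30 = 1/10
P(Y=0 | obs) = 1/15 / 1/10 = 2/3
P(Y=2 | obs) = 1/30 / 1/10 = 1/3

P(Y=0) = 2/3, P(Y=2) = 1/3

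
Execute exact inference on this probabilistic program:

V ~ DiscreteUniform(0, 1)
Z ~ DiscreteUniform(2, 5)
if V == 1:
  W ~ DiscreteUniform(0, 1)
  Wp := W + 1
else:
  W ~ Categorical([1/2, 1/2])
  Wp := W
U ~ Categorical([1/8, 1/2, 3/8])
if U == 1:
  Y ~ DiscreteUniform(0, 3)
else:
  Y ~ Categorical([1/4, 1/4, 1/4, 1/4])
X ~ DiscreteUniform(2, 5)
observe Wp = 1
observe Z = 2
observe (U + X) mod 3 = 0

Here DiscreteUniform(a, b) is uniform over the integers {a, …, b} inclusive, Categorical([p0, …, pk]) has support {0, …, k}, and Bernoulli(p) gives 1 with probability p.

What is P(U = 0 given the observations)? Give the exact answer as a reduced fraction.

Enumerate traces; 32 have nonzero weight after conditioning:
  (V=0, Z=2, W=1, U=0, Y=0, X=3) weight 1/2048
  (V=0, Z=2, W=1, U=0, Y=1, X=3) weight 1/2048
  (V=0, Z=2, W=1, U=0, Y=2, X=3) weight 1/2048
  (V=0, Z=2, W=1, U=0, Y=3, X=3) weight 1/2048
  (V=0, Z=2, W=1, U=1, Y=0, X=2) weight 1/512
  (V=0, Z=2, W=1, U=1, Y=0, X=5) weight 1/512
  (V=0, Z=2, W=1, U=1, Y=1, X=2) weight 1/512
  (V=0, Z=2, W=1, U=1, Y=1, X=5) weight 1/512
  (V=0, Z=2, W=1, U=2, Y=0, X=4) weight 3/2048
  … 23 more
Group by U:
  weight(U=0) = 1/256
  weight(U=1) = 1/32
  weight(U=2) = 3/256
Total weight = 1/256 + 1/32 + 3/256 = 3/64
P(U=0 | obs) = 1/256 / 3/64 = 1/12
P(U=1 | obs) = 1/32 / 3/64 = 2/3
P(U=2 | obs) = 3/256 / 3/64 = 1/4

P(U = 0 | obs) = 1/12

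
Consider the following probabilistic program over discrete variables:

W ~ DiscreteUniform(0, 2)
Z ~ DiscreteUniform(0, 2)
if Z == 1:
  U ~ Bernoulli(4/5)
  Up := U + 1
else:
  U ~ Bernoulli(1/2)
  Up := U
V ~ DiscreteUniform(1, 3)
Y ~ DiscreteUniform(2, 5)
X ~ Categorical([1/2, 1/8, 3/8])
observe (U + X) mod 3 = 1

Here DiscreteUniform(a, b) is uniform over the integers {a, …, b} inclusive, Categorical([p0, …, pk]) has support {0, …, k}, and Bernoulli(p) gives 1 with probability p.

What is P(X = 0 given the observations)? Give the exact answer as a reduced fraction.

P(X = 0 | obs) = 6/7

Enumerate traces; 216 have nonzero weight after conditioning:
  (W=0, Z=0, U=0, V=1, Y=2, X=1) weight 1/1728
  (W=0, Z=0, U=0, V=1, Y=3, X=1) weight 1/1728
  (W=0, Z=0, U=0, V=1, Y=4, X=1) weight 1/1728
  (W=0, Z=0, U=0, V=1, Y=5, X=1) weight 1/1728
  (W=0, Z=0, U=0, V=2, Y=2, X=1) weight 1/1728
  (W=0, Z=0, U=0, V=2, Y=3, X=1) weight 1/1728
  (W=0, Z=0, U=0, V=2, Y=4, X=1) weight 1/1728
  (W=0, Z=0, U=0, V=2, Y=5, X=1) weight 1/1728
  (W=0, Z=0, U=1, V=1, Y=2, X=0) weight 1/432
  … 207 more
Group by X:
  weight(X=0) = 3/10
  weight(X=1) = 1/20
Total weight = 3/10 + 1/20 = 7/20
P(X=0 | obs) = 3/10 / 7/20 = 6/7
P(X=1 | obs) = 1/20 / 7/20 = 1/7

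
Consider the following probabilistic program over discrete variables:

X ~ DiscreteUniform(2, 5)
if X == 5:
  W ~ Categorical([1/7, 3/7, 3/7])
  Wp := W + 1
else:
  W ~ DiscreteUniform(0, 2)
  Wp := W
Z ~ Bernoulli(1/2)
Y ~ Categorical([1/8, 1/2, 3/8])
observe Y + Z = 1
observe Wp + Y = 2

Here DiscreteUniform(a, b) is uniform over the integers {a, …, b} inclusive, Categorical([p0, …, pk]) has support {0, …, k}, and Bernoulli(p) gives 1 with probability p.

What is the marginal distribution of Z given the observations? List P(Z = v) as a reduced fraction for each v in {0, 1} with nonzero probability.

Enumerate traces; 8 have nonzero weight after conditioning:
  (X=2, W=1, Z=0, Y=1) weight 1/48
  (X=2, W=2, Z=1, Y=0) weight 1/192
  (X=3, W=1, Z=0, Y=1) weight 1/48
  (X=3, W=2, Z=1, Y=0) weight 1/192
  (X=4, W=1, Z=0, Y=1) weight 1/48
  (X=4, W=2, Z=1, Y=0) weight 1/192
  (X=5, W=0, Z=0, Y=1) weight 1/112
  (X=5, W=1, Z=1, Y=0) weight 3/448
Group by Z:
  weight(Z=0) = 1/14
  weight(Z=1) = 5/224
Total weight = 1/14 + 5/224 = 3/32
P(Z=0 | obs) = 1/14 / 3/32 = 16/21
P(Z=1 | obs) = 5/224 / 3/32 = 5/21

P(Z=0) = 16/21, P(Z=1) = 5/21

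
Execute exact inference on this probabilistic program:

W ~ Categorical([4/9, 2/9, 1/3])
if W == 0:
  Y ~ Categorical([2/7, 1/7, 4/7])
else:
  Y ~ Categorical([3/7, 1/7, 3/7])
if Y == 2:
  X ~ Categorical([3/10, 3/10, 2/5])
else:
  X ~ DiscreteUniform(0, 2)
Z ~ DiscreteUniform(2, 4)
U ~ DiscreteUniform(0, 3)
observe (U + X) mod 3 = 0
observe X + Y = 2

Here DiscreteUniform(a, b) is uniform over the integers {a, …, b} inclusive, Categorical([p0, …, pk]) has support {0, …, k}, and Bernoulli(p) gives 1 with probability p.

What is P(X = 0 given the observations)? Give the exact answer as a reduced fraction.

Enumerate traces; 36 have nonzero weight after conditioning:
  (W=0, Y=0, X=2, Z=2, U=1) weight 2/567
  (W=0, Y=0, X=2, Z=3, U=1) weight 2/567
  (W=0, Y=0, X=2, Z=4, U=1) weight 2/567
  (W=0, Y=1, X=1, Z=2, U=2) weight 1/567
  (W=0, Y=1, X=1, Z=3, U=2) weight 1/567
  (W=0, Y=1, X=1, Z=4, U=2) weight 1/567
  (W=0, Y=2, X=0, Z=2, U=0) weight 2/315
  (W=0, Y=2, X=0, Z=2, U=3) weight 2/315
  … 28 more
Group by X:
  weight(X=0) = 31/420
  weight(X=1) = 1/84
  weight(X=2) = 23/756
Total weight = 31/420 + 1/84 + 23/756 = 439/3780
P(X=0 | obs) = 31/420 / 439/3780 = 279/439
P(X=1 | obs) = 1/84 / 439/3780 = 45/439
P(X=2 | obs) = 23/756 / 439/3780 = 115/439

P(X = 0 | obs) = 279/439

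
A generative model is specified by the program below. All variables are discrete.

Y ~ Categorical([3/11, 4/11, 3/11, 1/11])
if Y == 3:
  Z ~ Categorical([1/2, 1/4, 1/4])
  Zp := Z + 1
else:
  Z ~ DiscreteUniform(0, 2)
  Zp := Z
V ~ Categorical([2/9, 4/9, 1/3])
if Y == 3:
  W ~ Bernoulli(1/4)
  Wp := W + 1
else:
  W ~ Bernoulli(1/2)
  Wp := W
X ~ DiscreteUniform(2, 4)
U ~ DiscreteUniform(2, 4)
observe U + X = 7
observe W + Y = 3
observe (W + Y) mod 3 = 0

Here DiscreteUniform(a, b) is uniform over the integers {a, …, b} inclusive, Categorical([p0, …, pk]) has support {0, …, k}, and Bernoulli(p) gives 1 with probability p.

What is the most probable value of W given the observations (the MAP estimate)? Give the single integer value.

Enumerate traces; 36 have nonzero weight after conditioning:
  (Y=2, Z=0, V=0, W=1, X=3, U=4) weight 1/891
  (Y=2, Z=0, V=0, W=1, X=4, U=3) weight 1/891
  (Y=2, Z=0, V=1, W=1, X=3, U=4) weight 2/891
  (Y=2, Z=0, V=1, W=1, X=4, U=3) weight 2/891
  (Y=2, Z=0, V=2, W=1, X=3, U=4) weight 1/594
  (Y=2, Z=0, V=2, W=1, X=4, U=3) weight 1/594
  (Y=2, Z=1, V=0, W=1, X=3, U=4) weight 1/891
  (Y=2, Z=1, V=0, W=1, X=4, U=3) weight 1/891
  (Y=3, Z=0, V=0, W=0, X=3, U=4) weight 1/1188
  … 27 more
Group by W:
  weight(W=0) = 1/66
  weight(W=1) = 1/33
Total weight = 1/66 + 1/33 = 1/22
P(W=0 | obs) = 1/66 / 1/22 = 1/3
P(W=1 | obs) = 1/33 / 1/22 = 2/3
argmax = 1

argmax_v P(W = v | obs) = 1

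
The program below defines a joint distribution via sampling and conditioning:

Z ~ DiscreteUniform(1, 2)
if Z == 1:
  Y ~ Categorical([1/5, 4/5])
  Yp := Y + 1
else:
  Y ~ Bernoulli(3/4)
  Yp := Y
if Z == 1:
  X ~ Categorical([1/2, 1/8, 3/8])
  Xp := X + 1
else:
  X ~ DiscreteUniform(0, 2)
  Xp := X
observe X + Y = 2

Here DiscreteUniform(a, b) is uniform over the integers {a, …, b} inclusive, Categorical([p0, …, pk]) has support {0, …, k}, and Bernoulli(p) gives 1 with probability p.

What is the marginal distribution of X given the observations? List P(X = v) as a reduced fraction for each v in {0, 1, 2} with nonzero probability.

Enumerate traces; 4 have nonzero weight after conditioning:
  (Z=1, Y=0, X=2) weight 3/80
  (Z=1, Y=1, X=1) weight 1/20
  (Z=2, Y=0, X=2) weight 1/24
  (Z=2, Y=1, X=1) weight 1/8
Group by X:
  weight(X=1) = 7/40
  weight(X=2) = 19/240
Total weight = 7/40 + 19/240 = 61/240
P(X=1 | obs) = 7/40 / 61/240 = 42/61
P(X=2 | obs) = 19/240 / 61/240 = 19/61

P(X=1) = 42/61, P(X=2) = 19/61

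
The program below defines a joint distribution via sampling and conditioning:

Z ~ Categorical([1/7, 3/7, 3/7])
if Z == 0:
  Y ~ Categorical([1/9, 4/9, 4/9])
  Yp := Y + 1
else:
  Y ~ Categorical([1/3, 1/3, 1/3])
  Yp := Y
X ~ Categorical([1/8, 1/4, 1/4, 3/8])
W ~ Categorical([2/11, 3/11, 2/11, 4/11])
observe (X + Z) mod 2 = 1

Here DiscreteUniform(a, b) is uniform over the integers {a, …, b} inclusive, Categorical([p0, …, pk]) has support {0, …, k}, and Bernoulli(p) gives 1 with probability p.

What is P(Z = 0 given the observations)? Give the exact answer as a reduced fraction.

P(Z = 0 | obs) = 5/29

Enumerate traces; 72 have nonzero weight after conditioning:
  (Z=0, Y=0, X=1, W=0) weight 1/1386
  (Z=0, Y=0, X=1, W=1) weight 1/924
  (Z=0, Y=0, X=1, W=2) weight 1/1386
  (Z=0, Y=0, X=1, W=3) weight 1/693
  (Z=0, Y=0, X=3, W=0) weight 1/924
  (Z=0, Y=0, X=3, W=1) weight 1/616
  (Z=0, Y=0, X=3, W=2) weight 1/924
  (Z=0, Y=0, X=3, W=3) weight 1/462
  (Z=1, Y=0, X=0, W=0) weight 1/308
  (Z=2, Y=0, X=1, W=0) weight 1/154
  … 62 more
Group by Z:
  weight(Z=0) = 5/56
  weight(Z=1) = 9/56
  weight(Z=2) = 15/56
Total weight = 5/56 + 9/56 + 15/56 = 29/56
P(Z=0 | obs) = 5/56 / 29/56 = 5/29
P(Z=1 | obs) = 9/56 / 29/56 = 9/29
P(Z=2 | obs) = 15/56 / 29/56 = 15/29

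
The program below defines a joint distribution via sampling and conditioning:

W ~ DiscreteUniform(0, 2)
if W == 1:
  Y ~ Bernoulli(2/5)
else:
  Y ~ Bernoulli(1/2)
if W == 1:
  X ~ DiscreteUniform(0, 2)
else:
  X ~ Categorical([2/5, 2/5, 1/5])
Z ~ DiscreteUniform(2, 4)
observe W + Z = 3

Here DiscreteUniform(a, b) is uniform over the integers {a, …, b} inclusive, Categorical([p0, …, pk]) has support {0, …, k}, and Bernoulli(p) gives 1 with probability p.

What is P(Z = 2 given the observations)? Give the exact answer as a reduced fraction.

Enumerate traces; 12 have nonzero weight after conditioning:
  (W=0, Y=0, X=0, Z=3) weight 1/45
  (W=0, Y=0, X=1, Z=3) weight 1/45
  (W=0, Y=0, X=2, Z=3) weight 1/90
  (W=0, Y=1, X=0, Z=3) weight 1/45
  (W=0, Y=1, X=1, Z=3) weight 1/45
  (W=0, Y=1, X=2, Z=3) weight 1/90
  (W=1, Y=0, X=0, Z=2) weight 1/45
  (W=1, Y=0, X=1, Z=2) weight 1/45
  … 4 more
Group by Z:
  weight(Z=2) = 1/9
  weight(Z=3) = 1/9
Total weight = 1/9 + 1/9 = 2/9
P(Z=2 | obs) = 1/9 / 2/9 = 1/2
P(Z=3 | obs) = 1/9 / 2/9 = 1/2

P(Z = 2 | obs) = 1/2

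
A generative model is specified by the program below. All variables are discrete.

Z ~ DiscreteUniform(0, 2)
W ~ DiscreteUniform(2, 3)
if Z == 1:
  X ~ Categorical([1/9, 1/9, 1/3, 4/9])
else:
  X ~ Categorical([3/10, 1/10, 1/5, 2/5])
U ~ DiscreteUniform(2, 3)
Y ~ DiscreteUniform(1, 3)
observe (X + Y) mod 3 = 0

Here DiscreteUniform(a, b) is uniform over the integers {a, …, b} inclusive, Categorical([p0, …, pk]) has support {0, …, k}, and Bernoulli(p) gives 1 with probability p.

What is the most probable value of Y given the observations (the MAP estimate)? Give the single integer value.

Enumerate traces; 48 have nonzero weight after conditioning:
  (Z=0, W=2, X=0, U=2, Y=3) weight 1/120
  (Z=0, W=2, X=0, U=3, Y=3) weight 1/120
  (Z=0, W=2, X=1, U=2, Y=2) weight 1/360
  (Z=0, W=2, X=1, U=3, Y=2) weight 1/360
  (Z=0, W=2, X=2, U=2, Y=1) weight 1/180
  (Z=0, W=2, X=2, U=3, Y=1) weight 1/180
  (Z=0, W=2, X=3, U=2, Y=3) weight 1/90
  (Z=0, W=2, X=3, U=3, Y=3) weight 1/90
  … 40 more
Group by Y:
  weight(Y=1) = 11/135
  weight(Y=2) = 14/405
  weight(Y=3) = 88/405
Total weight = 11/135 + 14/405 + 88/405 = 1/3
P(Y=1 | obs) = 11/135 / 1/3 = 11/45
P(Y=2 | obs) = 14/405 / 1/3 = 14/135
P(Y=3 | obs) = 88/405 / 1/3 = 88/135
argmax = 3

argmax_v P(Y = v | obs) = 3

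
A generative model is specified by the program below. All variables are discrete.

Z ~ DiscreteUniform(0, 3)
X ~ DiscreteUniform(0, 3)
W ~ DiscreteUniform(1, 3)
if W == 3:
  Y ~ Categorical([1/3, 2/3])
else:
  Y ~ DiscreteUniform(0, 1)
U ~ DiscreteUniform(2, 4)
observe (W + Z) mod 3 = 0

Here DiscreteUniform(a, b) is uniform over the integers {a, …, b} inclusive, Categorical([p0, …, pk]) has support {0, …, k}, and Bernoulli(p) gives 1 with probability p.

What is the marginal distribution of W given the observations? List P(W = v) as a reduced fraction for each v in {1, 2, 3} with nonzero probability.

Enumerate traces; 96 have nonzero weight after conditioning:
  (Z=0, X=0, W=3, Y=0, U=2) weight 1/432
  (Z=0, X=0, W=3, Y=0, U=3) weight 1/432
  (Z=0, X=0, W=3, Y=0, U=4) weight 1/432
  (Z=0, X=0, W=3, Y=1, U=2) weight 1/216
  (Z=0, X=0, W=3, Y=1, U=3) weight 1/216
  (Z=0, X=0, W=3, Y=1, U=4) weight 1/216
  (Z=0, X=1, W=3, Y=0, U=2) weight 1/432
  (Z=0, X=1, W=3, Y=0, U=3) weight 1/432
  (Z=1, X=0, W=2, Y=0, U=2) weight 1/288
  (Z=2, X=0, W=1, Y=0, U=2) weight 1/288
  … 86 more
Group by W:
  weight(W=1) = 1/12
  weight(W=2) = 1/12
  weight(W=3) = 1/6
Total weight = 1/12 + 1/12 + 1/6 = 1/3
P(W=1 | obs) = 1/12 / 1/3 = 1/4
P(W=2 | obs) = 1/12 / 1/3 = 1/4
P(W=3 | obs) = 1/6 / 1/3 = 1/2

P(W=1) = 1/4, P(W=2) = 1/4, P(W=3) = 1/2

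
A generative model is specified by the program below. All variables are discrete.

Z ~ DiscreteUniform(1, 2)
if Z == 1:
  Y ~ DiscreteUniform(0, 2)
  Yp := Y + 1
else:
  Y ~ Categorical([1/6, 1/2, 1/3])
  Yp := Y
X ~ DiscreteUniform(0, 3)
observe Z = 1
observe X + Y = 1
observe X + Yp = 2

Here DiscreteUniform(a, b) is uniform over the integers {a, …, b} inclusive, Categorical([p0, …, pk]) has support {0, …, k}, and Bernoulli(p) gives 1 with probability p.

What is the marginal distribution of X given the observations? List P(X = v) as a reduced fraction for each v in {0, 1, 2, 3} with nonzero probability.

P(X=0) = 1/2, P(X=1) = 1/2

Enumerate traces; 2 have nonzero weight after conditioning:
  (Z=1, Y=0, X=1) weight 1/24
  (Z=1, Y=1, X=0) weight 1/24
Group by X:
  weight(X=0) = 1/24
  weight(X=1) = 1/24
Total weight = 1/24 + 1/24 = 1/12
P(X=0 | obs) = 1/24 / 1/12 = 1/2
P(X=1 | obs) = 1/24 / 1/12 = 1/2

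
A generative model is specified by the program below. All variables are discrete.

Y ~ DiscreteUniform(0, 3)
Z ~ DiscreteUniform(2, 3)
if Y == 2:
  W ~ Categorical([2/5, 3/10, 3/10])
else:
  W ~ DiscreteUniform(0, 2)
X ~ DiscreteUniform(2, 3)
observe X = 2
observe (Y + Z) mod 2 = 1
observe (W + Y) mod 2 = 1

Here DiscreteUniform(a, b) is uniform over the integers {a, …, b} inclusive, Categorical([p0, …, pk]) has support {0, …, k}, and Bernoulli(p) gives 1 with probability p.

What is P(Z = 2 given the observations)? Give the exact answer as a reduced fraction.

Enumerate traces; 6 have nonzero weight after conditioning:
  (Y=0, Z=3, W=1, X=2) weight 1/48
  (Y=1, Z=2, W=0, X=2) weight 1/48
  (Y=1, Z=2, W=2, X=2) weight 1/48
  (Y=2, Z=3, W=1, X=2) weight 3/160
  (Y=3, Z=2, W=0, X=2) weight 1/48
  (Y=3, Z=2, W=2, X=2) weight 1/48
Group by Z:
  weight(Z=2) = 1/12
  weight(Z=3) = 19/480
Total weight = 1/12 + 19/480 = 59/480
P(Z=2 | obs) = 1/12 / 59/480 = 40/59
P(Z=3 | obs) = 19/480 / 59/480 = 19/59

P(Z = 2 | obs) = 40/59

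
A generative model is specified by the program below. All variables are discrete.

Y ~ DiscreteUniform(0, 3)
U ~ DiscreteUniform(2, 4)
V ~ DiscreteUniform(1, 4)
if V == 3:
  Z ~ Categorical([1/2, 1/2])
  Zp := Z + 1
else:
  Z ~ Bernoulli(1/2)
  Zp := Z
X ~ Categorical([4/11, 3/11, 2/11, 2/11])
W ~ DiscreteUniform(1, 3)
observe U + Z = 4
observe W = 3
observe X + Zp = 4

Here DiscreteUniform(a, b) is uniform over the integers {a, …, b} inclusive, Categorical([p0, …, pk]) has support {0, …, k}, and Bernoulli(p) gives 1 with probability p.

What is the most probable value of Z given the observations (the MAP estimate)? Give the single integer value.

argmax_v P(Z = v | obs) = 1

Enumerate traces; 20 have nonzero weight after conditioning:
  (Y=0, U=3, V=1, Z=1, X=3, W=3) weight 1/1584
  (Y=0, U=3, V=2, Z=1, X=3, W=3) weight 1/1584
  (Y=0, U=3, V=3, Z=1, X=2, W=3) weight 1/1584
  (Y=0, U=3, V=4, Z=1, X=3, W=3) weight 1/1584
  (Y=0, U=4, V=3, Z=0, X=3, W=3) weight 1/1584
  (Y=1, U=3, V=1, Z=1, X=3, W=3) weight 1/1584
  (Y=1, U=3, V=2, Z=1, X=3, W=3) weight 1/1584
  (Y=1, U=3, V=3, Z=1, X=2, W=3) weight 1/1584
  … 12 more
Group by Z:
  weight(Z=0) = 1/396
  weight(Z=1) = 1/99
Total weight = 1/396 + 1/99 = 5/396
P(Z=0 | obs) = 1/396 / 5/396 = 1/5
P(Z=1 | obs) = 1/99 / 5/396 = 4/5
argmax = 1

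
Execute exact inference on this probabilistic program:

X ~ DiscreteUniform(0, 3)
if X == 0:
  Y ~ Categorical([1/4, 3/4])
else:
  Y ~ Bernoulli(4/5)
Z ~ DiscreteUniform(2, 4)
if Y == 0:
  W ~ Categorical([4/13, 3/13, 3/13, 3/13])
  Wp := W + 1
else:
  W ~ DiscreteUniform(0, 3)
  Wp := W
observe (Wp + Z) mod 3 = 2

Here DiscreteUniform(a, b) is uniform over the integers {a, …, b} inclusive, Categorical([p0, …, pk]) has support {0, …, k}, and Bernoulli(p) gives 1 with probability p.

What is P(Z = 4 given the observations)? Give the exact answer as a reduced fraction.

P(Z = 4 | obs) = 259/832

Enumerate traces; 32 have nonzero weight after conditioning:
  (X=0, Y=0, Z=2, W=2) weight 1/208
  (X=0, Y=0, Z=3, W=1) weight 1/208
  (X=0, Y=0, Z=4, W=0) weight 1/156
  (X=0, Y=0, Z=4, W=3) weight 1/208
  (X=0, Y=1, Z=2, W=0) weight 1/64
  (X=0, Y=1, Z=2, W=3) weight 1/64
  (X=0, Y=1, Z=3, W=2) weight 1/64
  (X=0, Y=1, Z=4, W=1) weight 1/64
  … 24 more
Group by Z:
  weight(Z=2) = 307/2080
  weight(Z=3) = 341/4160
  weight(Z=4) = 259/2496
Total weight = 307/2080 + 341/4160 + 259/2496 = 1/3
P(Z=2 | obs) = 307/2080 / 1/3 = 921/2080
P(Z=3 | obs) = 341/4160 / 1/3 = 1023/4160
P(Z=4 | obs) = 259/2496 / 1/3 = 259/832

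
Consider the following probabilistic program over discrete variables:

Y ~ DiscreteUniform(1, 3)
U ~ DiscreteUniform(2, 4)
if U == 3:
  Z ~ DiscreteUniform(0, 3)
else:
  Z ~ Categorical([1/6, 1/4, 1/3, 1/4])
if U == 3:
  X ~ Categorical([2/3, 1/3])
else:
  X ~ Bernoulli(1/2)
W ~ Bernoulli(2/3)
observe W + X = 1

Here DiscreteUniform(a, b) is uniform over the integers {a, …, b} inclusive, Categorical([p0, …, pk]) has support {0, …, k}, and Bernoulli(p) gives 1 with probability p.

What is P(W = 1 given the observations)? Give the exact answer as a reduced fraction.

Enumerate traces; 72 have nonzero weight after conditioning:
  (Y=1, U=2, Z=0, X=0, W=1) weight 1/162
  (Y=1, U=2, Z=0, X=1, W=0) weight 1/324
  (Y=1, U=2, Z=1, X=0, W=1) weight 1/108
  (Y=1, U=2, Z=1, X=1, W=0) weight 1/216
  (Y=1, U=2, Z=2, X=0, W=1) weight 1/81
  (Y=1, U=2, Z=2, X=1, W=0) weight 1/162
  (Y=1, U=2, Z=3, X=0, W=1) weight 1/108
  (Y=1, U=2, Z=3, X=1, W=0) weight 1/216
  … 64 more
Group by W:
  weight(W=0) = 4/27
  weight(W=1) = 10/27
Total weight = 4/27 + 10/27 = 14/27
P(W=0 | obs) = 4/27 / 14/27 = 2/7
P(W=1 | obs) = 10/27 / 14/27 = 5/7

P(W = 1 | obs) = 5/7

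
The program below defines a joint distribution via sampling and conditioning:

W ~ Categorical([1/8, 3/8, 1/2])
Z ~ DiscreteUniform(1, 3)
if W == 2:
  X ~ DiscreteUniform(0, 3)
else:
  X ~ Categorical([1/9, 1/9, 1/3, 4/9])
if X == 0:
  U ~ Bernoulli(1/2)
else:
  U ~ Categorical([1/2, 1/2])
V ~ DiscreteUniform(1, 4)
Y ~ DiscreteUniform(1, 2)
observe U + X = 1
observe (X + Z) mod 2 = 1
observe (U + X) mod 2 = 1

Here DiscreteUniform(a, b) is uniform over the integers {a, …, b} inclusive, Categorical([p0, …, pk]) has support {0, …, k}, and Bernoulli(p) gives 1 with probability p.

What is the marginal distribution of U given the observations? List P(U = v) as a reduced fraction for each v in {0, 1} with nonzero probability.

P(U=0) = 1/3, P(U=1) = 2/3

Enumerate traces; 72 have nonzero weight after conditioning:
  (W=0, Z=1, X=0, U=1, V=1, Y=1) weight 1/3456
  (W=0, Z=1, X=0, U=1, V=1, Y=2) weight 1/3456
  (W=0, Z=1, X=0, U=1, V=2, Y=1) weight 1/3456
  (W=0, Z=1, X=0, U=1, V=2, Y=2) weight 1/3456
  (W=0, Z=1, X=0, U=1, V=3, Y=1) weight 1/3456
  (W=0, Z=1, X=0, U=1, V=3, Y=2) weight 1/3456
  (W=0, Z=1, X=0, U=1, V=4, Y=1) weight 1/3456
  (W=0, Z=1, X=0, U=1, V=4, Y=2) weight 1/3456
  (W=0, Z=2, X=1, U=0, V=1, Y=1) weight 1/3456
  … 63 more
Group by U:
  weight(U=0) = 13/432
  weight(U=1) = 13/216
Total weight = 13/432 + 13/216 = 13/144
P(U=0 | obs) = 13/432 / 13/144 = 1/3
P(U=1 | obs) = 13/216 / 13/144 = 2/3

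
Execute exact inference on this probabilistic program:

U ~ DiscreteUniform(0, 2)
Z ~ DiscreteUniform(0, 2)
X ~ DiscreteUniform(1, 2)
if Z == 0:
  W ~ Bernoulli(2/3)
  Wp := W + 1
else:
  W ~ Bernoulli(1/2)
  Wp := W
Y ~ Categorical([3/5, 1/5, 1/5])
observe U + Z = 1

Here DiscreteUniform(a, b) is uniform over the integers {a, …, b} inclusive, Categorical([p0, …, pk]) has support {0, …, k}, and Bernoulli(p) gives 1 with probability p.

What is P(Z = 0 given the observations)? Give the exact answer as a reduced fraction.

P(Z = 0 | obs) = 1/2

Enumerate traces; 24 have nonzero weight after conditioning:
  (U=0, Z=1, X=1, W=0, Y=0) weight 1/60
  (U=0, Z=1, X=1, W=0, Y=1) weight 1/180
  (U=0, Z=1, X=1, W=0, Y=2) weight 1/180
  (U=0, Z=1, X=1, W=1, Y=0) weight 1/60
  (U=0, Z=1, X=1, W=1, Y=1) weight 1/180
  (U=0, Z=1, X=1, W=1, Y=2) weight 1/180
  (U=0, Z=1, X=2, W=0, Y=0) weight 1/60
  (U=0, Z=1, X=2, W=0, Y=1) weight 1/180
  (U=1, Z=0, X=1, W=0, Y=0) weight 1/90
  … 15 more
Group by Z:
  weight(Z=0) = 1/9
  weight(Z=1) = 1/9
Total weight = 1/9 + 1/9 = 2/9
P(Z=0 | obs) = 1/9 / 2/9 = 1/2
P(Z=1 | obs) = 1/9 / 2/9 = 1/2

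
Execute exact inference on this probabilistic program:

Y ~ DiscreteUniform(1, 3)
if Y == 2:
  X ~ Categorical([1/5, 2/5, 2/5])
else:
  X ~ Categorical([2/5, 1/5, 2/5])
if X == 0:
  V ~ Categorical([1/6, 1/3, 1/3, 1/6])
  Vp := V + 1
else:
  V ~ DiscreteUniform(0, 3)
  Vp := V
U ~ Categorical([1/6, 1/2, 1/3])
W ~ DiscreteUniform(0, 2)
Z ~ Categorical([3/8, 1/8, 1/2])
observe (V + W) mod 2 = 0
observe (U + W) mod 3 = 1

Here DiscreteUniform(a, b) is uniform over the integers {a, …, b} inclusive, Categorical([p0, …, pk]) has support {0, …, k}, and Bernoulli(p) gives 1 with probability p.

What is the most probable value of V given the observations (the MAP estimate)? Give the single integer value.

Enumerate traces; 162 have nonzero weight after conditioning:
  (Y=1, X=0, V=0, U=1, W=0, Z=0) weight 1/720
  (Y=1, X=0, V=0, U=1, W=0, Z=1) weight 1/2160
  (Y=1, X=0, V=0, U=1, W=0, Z=2) weight 1/540
  (Y=1, X=0, V=0, U=2, W=2, Z=0) weight 1/1080
  (Y=1, X=0, V=0, U=2, W=2, Z=1) weight 1/3240
  (Y=1, X=0, V=0, U=2, W=2, Z=2) weight 1/810
  (Y=1, X=0, V=1, U=0, W=1, Z=0) weight 1/1080
  (Y=1, X=0, V=1, U=0, W=1, Z=1) weight 1/3240
  (Y=1, X=0, V=2, U=1, W=0, Z=0) weight 1/360
  (Y=1, X=0, V=3, U=0, W=1, Z=0) weight 1/2160
  … 152 more
Group by V:
  weight(V=0) = 5/81
  weight(V=1) = 5/324
  weight(V=2) = 25/324
  weight(V=3) = 1/81
Total weight = 5/81 + 5/324 + 25/324 + 1/81 = 1/6
P(V=0 | obs) = 5/81 / 1/6 = 10/27
P(V=1 | obs) = 5/324 / 1/6 = 5/54
P(V=2 | obs) = 25/324 / 1/6 = 25/54
P(V=3 | obs) = 1/81 / 1/6 = 2/27
argmax = 2

argmax_v P(V = v | obs) = 2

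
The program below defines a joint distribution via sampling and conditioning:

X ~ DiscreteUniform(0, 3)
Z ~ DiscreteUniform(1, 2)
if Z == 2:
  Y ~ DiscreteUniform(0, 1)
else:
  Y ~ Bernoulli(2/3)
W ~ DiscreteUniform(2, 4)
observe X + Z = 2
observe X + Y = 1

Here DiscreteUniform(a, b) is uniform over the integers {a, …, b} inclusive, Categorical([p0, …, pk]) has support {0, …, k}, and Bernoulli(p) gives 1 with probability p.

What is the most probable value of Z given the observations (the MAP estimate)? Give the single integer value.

argmax_v P(Z = v | obs) = 2

Enumerate traces; 6 have nonzero weight after conditioning:
  (X=0, Z=2, Y=1, W=2) weight 1/48
  (X=0, Z=2, Y=1, W=3) weight 1/48
  (X=0, Z=2, Y=1, W=4) weight 1/48
  (X=1, Z=1, Y=0, W=2) weight 1/72
  (X=1, Z=1, Y=0, W=3) weight 1/72
  (X=1, Z=1, Y=0, W=4) weight 1/72
Group by Z:
  weight(Z=1) = 1/24
  weight(Z=2) = 1/16
Total weight = 1/24 + 1/16 = 5/48
P(Z=1 | obs) = 1/24 / 5/48 = 2/5
P(Z=2 | obs) = 1/16 / 5/48 = 3/5
argmax = 2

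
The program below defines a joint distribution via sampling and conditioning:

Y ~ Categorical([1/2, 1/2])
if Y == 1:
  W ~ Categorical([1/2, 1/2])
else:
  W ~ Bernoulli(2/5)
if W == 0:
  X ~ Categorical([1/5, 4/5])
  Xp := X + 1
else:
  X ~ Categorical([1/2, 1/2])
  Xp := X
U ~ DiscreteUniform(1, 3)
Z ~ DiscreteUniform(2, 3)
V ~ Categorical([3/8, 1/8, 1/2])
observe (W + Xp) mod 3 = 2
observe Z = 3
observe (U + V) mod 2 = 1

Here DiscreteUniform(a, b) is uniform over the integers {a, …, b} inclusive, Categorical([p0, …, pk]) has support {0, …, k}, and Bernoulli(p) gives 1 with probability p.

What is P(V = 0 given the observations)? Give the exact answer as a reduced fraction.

Enumerate traces; 20 have nonzero weight after conditioning:
  (Y=0, W=0, X=1, U=1, Z=3, V=0) weight 3/200
  (Y=0, W=0, X=1, U=1, Z=3, V=2) weight 1/50
  (Y=0, W=0, X=1, U=2, Z=3, V=1) weight 1/200
  (Y=0, W=0, X=1, U=3, Z=3, V=0) weight 3/200
  (Y=0, W=0, X=1, U=3, Z=3, V=2) weight 1/50
  (Y=0, W=1, X=1, U=1, Z=3, V=0) weight 1/160
  (Y=0, W=1, X=1, U=1, Z=3, V=2) weight 1/120
  (Y=0, W=1, X=1, U=2, Z=3, V=1) weight 1/480
  … 12 more
Group by V:
  weight(V=0) = 133/1600
  weight(V=1) = 133/9600
  weight(V=2) = 133/1200
Total weight = 133/1600 + 133/9600 + 133/1200 = 133/640
P(V=0 | obs) = 133/1600 / 133/640 = 2/5
P(V=1 | obs) = 133/9600 / 133/640 = 1/15
P(V=2 | obs) = 133/1200 / 133/640 = 8/15

P(V = 0 | obs) = 2/5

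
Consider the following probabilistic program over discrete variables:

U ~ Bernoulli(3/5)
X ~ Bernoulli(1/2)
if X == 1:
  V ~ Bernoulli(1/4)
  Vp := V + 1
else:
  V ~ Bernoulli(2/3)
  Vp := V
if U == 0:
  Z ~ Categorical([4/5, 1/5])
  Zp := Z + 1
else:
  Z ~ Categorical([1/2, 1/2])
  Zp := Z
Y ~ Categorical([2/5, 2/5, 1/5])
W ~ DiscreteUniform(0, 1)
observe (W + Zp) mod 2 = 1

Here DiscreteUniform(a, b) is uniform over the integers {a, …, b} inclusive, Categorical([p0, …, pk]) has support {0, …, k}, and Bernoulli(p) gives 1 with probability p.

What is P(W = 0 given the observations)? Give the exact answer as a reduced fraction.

Enumerate traces; 48 have nonzero weight after conditioning:
  (U=0, X=0, V=0, Z=0, Y=0, W=0) weight 4/375
  (U=0, X=0, V=0, Z=0, Y=1, W=0) weight 4/375
  (U=0, X=0, V=0, Z=0, Y=2, W=0) weight 2/375
  (U=0, X=0, V=0, Z=1, Y=0, W=1) weight 1/375
  (U=0, X=0, V=0, Z=1, Y=1, W=1) weight 1/375
  (U=0, X=0, V=0, Z=1, Y=2, W=1) weight 1/750
  (U=0, X=0, V=1, Z=0, Y=0, W=0) weight 8/375
  (U=0, X=0, V=1, Z=0, Y=1, W=0) weight 8/375
  … 40 more
Group by W:
  weight(W=0) = 31/100
  weight(W=1) = 19/100
Total weight = 31/100 + 19/100 = 1/2
P(W=0 | obs) = 31/100 / 1/2 = 31/50
P(W=1 | obs) = 19/100 / 1/2 = 19/50

P(W = 0 | obs) = 31/50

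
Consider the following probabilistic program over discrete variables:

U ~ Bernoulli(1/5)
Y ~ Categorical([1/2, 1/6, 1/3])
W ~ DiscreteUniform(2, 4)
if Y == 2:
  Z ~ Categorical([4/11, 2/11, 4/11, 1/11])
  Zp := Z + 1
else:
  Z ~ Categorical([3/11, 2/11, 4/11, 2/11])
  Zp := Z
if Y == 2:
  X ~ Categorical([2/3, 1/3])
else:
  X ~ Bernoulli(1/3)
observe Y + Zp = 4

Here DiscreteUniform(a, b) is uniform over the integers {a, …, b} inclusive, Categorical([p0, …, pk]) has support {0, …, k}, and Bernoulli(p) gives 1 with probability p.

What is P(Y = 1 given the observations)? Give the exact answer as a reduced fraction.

Enumerate traces; 24 have nonzero weight after conditioning:
  (U=0, Y=1, W=2, Z=3, X=0) weight 8/1485
  (U=0, Y=1, W=2, Z=3, X=1) weight 4/1485
  (U=0, Y=1, W=3, Z=3, X=0) weight 8/1485
  (U=0, Y=1, W=3, Z=3, X=1) weight 4/1485
  (U=0, Y=1, W=4, Z=3, X=0) weight 8/1485
  (U=0, Y=1, W=4, Z=3, X=1) weight 4/1485
  (U=0, Y=2, W=2, Z=1, X=0) weight 16/1485
  (U=0, Y=2, W=2, Z=1, X=1) weight 8/1485
  … 16 more
Group by Y:
  weight(Y=1) = 1/33
  weight(Y=2) = 2/33
Total weight = 1/33 + 2/33 = 1/11
P(Y=1 | obs) = 1/33 / 1/11 = 1/3
P(Y=2 | obs) = 2/33 / 1/11 = 2/3

P(Y = 1 | obs) = 1/3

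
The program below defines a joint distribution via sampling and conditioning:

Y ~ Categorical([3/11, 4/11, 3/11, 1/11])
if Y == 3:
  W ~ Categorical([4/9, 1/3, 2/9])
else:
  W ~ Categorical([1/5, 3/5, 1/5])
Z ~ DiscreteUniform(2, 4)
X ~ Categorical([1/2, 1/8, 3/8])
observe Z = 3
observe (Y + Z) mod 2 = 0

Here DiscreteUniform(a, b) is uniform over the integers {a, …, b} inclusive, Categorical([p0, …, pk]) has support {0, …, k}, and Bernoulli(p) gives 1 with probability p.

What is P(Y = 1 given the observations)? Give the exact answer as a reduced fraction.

Enumerate traces; 18 have nonzero weight after conditioning:
  (Y=1, W=0, Z=3, X=0) weight 2/165
  (Y=1, W=0, Z=3, X=1) weight 1/330
  (Y=1, W=0, Z=3, X=2) weight 1/110
  (Y=1, W=1, Z=3, X=0) weight 2/55
  (Y=1, W=1, Z=3, X=1) weight 1/110
  (Y=1, W=1, Z=3, X=2) weight 3/110
  (Y=1, W=2, Z=3, X=0) weight 2/165
  (Y=1, W=2, Z=3, X=1) weight 1/330
  (Y=3, W=0, Z=3, X=0) weight 2/297
  … 9 more
Group by Y:
  weight(Y=1) = 4/33
  weight(Y=3) = 1/33
Total weight = 4/33 + 1/33 = 5/33
P(Y=1 | obs) = 4/33 / 5/33 = 4/5
P(Y=3 | obs) = 1/33 / 5/33 = 1/5

P(Y = 1 | obs) = 4/5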